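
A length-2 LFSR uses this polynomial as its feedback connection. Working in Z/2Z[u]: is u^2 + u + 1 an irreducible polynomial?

Write h(u) = u^2 + u + 1.
Check for roots in Z/2Z: h(0) = 1; h(1) = 1.
No roots. A degree-2 polynomial over a field with no linear factor is irreducible.

Yes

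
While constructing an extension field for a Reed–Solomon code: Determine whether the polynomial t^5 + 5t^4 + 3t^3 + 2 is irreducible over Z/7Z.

Write m(t) = t^5 + 5t^4 + 3t^3 + 2.
Check for roots in Z/7Z: m(0) = 2; m(1) = 4; m(2) = 5; m(3) = 3; m(4) = 6; m(5) = 5; m(6) = 3.
No roots, so no linear factors.
Degree-2 irreducible divisors: test the 21 monic irreducibles of degree 2 over GF(7).
None of them divide m (all give nonzero remainder).
No irreducible factor of degree ≤ 2 exists, so m is irreducible over GF(7).

Yes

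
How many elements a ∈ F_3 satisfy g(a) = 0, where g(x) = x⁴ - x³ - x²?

Evaluate at each of the 3 elements of F_3:
g(0) = 0 → root; g(1) = 2; g(2) = 1.
Roots: {0}.

1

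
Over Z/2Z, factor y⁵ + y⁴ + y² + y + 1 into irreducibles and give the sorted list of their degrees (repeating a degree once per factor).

5

Write g(y) = y⁵ + y⁴ + y² + y + 1.
Roots in Z/2Z: g(0) = 1; g(1) = 1.
Complete factorization: g(y) = (y⁵ + y⁴ + y² + y + 1).
Factor degrees with multiplicity: 5 = 5.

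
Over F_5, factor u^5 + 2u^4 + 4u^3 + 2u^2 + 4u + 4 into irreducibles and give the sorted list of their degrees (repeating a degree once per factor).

5

Write g(u) = u^5 + 2u^4 + 4u^3 + 2u^2 + 4u + 4.
Roots in F_5: g(0) = 4; g(1) = 2; g(2) = 1; g(3) = 2; g(4) = 4.
Complete factorization: g(u) = (u^5 + 2u^4 + 4u^3 + 2u^2 + 4u + 4).
Factor degrees with multiplicity: 5 = 5.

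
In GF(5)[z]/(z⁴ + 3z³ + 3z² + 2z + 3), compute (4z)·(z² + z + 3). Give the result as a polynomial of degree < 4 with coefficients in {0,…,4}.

4z^3 + 4z^2 + 2z

Multiply in GF(5)[z]: (4z)·(z² + z + 3) = 4z³ + 4z² + 2z.
Reduced: 4z³ + 4z² + 2z.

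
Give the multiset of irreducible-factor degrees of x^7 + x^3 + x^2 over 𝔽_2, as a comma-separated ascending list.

Write h(x) = x^7 + x^3 + x^2.
Roots in 𝔽_2: h(0) = 0 → root; h(1) = 1.
Linear factors from roots: (x).
Complete factorization: h(x) = (x)^2·(x^2 + x + 1)·(x^3 + x^2 + 1).
Factor degrees with multiplicity: 1 + 1 + 2 + 3 = 7.

1, 1, 2, 3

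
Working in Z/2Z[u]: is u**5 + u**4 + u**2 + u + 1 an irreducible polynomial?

Write h(u) = u**5 + u**4 + u**2 + u + 1.
Check for roots in Z/2Z: h(0) = 1; h(1) = 1.
No roots, so no linear factors.
Monic irreducibles of degree 2 over GF(2): u**2 + u + 1.
None of them divide h (all give nonzero remainder).
No irreducible factor of degree ≤ 2 exists, so h is irreducible over GF(2).

Yes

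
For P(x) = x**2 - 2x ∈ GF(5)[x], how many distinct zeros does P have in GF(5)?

2

Evaluate at each of the 5 elements of GF(5):
P(0) = 0 → root; P(1) = 4; P(2) = 0 → root; P(3) = 3; P(4) = 3.
Roots: {0, 2}.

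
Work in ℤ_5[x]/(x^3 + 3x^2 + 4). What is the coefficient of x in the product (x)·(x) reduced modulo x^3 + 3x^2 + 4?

Multiply in ℤ_5[x]: (x)·(x) = x^2.
Reduced: x^2.

0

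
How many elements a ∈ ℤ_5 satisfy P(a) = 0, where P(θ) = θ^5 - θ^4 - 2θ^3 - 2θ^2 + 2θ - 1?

Evaluate at each of the 5 elements of ℤ_5:
P(0) = 4; P(1) = 2; P(2) = 0 → root; P(3) = 0 → root; P(4) = 0 → root.
Roots: {2, 3, 4}.

3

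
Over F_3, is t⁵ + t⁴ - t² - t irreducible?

Write h(t) = t⁵ + t⁴ - t² - t.
Check for roots in F_3: h(0) = 0 → root; h(1) = 0 → root; h(2) = 0 → root.
h(0) = 0, so (t) divides h(t); h is reducible.

No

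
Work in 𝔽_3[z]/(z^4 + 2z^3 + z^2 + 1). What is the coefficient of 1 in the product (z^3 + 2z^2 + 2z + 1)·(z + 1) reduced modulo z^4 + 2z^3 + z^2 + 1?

Multiply in 𝔽_3[z]: (z^3 + 2z^2 + 2z + 1)·(z + 1) = z^4 + z^2 + 1.
Reduce using z^4 ≡ z^3 + 2z^2 + 2 (mod z^4 + 2z^3 + z^2 + 1).
Reduced: z^3.

0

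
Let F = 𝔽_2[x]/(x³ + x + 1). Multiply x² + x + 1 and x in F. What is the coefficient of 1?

1

Multiply in 𝔽_2[x]: (x² + x + 1)·(x) = x³ + x² + x.
Reduce using x³ ≡ x + 1 (mod x³ + x + 1).
Reduced: x² + 1.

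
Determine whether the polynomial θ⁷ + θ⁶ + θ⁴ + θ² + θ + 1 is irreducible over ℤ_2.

Write g(θ) = θ⁷ + θ⁶ + θ⁴ + θ² + θ + 1.
Check for roots in ℤ_2: g(0) = 1; g(1) = 0 → root.
g(1) = 0, so (θ − 1) divides g(θ); g is reducible.

No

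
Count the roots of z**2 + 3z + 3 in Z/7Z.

2

Write g(z) = z**2 + 3z + 3.
Evaluate at each of the 7 elements of Z/7Z:
g(0) = 3; g(1) = 0 → root; g(2) = 6; g(3) = 0 → root; g(4) = 3; g(5) = 1; g(6) = 1.
Roots: {1, 3}.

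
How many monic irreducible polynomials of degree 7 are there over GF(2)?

18

x^(2^7) − x is the product of all monic irreducibles of degree dividing 7; Möbius inversion gives N = (1/7) Σ μ(7/d)·2^d.
Divisors of 7: 1, 7; μ(7/d) for each: -1, 1.
Σ = − 2^1 + 2^7 = 126.
N = 126/7 = 18.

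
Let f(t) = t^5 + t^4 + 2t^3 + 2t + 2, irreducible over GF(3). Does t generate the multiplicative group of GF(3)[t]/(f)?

No

|GF(3^5)^×| = 3^5 − 1 = 242. Prime factorization: 242 = 2·11^2.
f is primitive ⇔ t has order 242 in GF(3)[t]/(f), i.e. t^(242/q) ≠ 1 for each prime q | 242.
t^(121) mod f = 1
t^(22) mod f = t^4 + 2t.
Since t^(121) = 1, the order of t divides 121 < 242; not primitive.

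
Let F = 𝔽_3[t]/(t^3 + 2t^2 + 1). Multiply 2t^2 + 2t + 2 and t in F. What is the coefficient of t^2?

1

Multiply in 𝔽_3[t]: (2t^2 + 2t + 2)·(t) = 2t^3 + 2t^2 + 2t.
Reduce using t^3 ≡ t^2 + 2 (mod t^3 + 2t^2 + 1).
Reduced: t^2 + 2t + 1.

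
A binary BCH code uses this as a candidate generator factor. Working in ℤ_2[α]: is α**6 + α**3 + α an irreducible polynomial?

No

Write g(α) = α**6 + α**3 + α.
Check for roots in ℤ_2: g(0) = 0 → root; g(1) = 1.
g(0) = 0, so (α) divides g(α); g is reducible.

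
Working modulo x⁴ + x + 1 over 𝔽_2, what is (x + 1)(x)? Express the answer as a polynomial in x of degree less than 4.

x^2 + x

Multiply in 𝔽_2[x]: (x + 1)·(x) = x² + x.
Reduced: x² + x.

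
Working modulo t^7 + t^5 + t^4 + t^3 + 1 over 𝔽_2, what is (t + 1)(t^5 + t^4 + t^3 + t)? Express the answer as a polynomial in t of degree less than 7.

Multiply in 𝔽_2[t]: (t + 1)·(t^5 + t^4 + t^3 + t) = t^6 + t^3 + t^2 + t.
Reduced: t^6 + t^3 + t^2 + t.

t^6 + t^3 + t^2 + t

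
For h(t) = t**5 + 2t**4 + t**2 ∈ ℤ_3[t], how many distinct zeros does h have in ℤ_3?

1

Evaluate at each of the 3 elements of ℤ_3:
h(0) = 0 → root; h(1) = 1; h(2) = 2.
Roots: {0}.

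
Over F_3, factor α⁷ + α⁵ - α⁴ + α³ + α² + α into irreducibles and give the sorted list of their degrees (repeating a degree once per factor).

1, 3, 3

Write g(α) = α⁷ + α⁵ - α⁴ + α³ + α² + α.
Roots in F_3: g(0) = 0 → root; g(1) = 1; g(2) = 2.
Linear factors from roots: (α).
Complete factorization: g(α) = (α)·(α³ - α + 1)^2.
Factor degrees with multiplicity: 1 + 3 + 3 = 7.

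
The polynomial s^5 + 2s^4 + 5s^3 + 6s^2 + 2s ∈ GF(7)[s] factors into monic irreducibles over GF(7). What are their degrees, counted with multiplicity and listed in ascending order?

1, 1, 1, 2

Write f(s) = s^5 + 2s^4 + 5s^3 + 6s^2 + 2s.
Linear factors from roots: (s), (s + 3), (s + 1).
Complete factorization: f(s) = (s)·(s + 1)·(s + 3)·(s^2 + 5s + 3).
Factor degrees with multiplicity: 1 + 1 + 1 + 2 = 5.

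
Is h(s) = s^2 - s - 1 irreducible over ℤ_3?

Yes

Check for roots in ℤ_3: h(0) = 2; h(1) = 2; h(2) = 1.
No roots. A degree-2 polynomial over a field with no linear factor is irreducible.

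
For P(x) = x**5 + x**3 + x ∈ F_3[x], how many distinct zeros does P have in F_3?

Evaluate at each of the 3 elements of F_3:
P(0) = 0 → root; P(1) = 0 → root; P(2) = 0 → root.
Roots: {0, 1, 2}.

3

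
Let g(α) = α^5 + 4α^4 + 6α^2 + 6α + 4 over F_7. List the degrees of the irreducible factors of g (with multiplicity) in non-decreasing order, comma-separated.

Linear factors from roots: (α + 6), (α + 1).
Complete factorization: g(α) = (α + 1)·(α + 6)·(α^3 + 4α^2 + α + 3).
Factor degrees with multiplicity: 1 + 1 + 3 = 5.

1, 1, 3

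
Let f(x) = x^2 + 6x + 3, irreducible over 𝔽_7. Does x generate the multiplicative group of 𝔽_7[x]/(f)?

|GF(7^2)^×| = 7^2 − 1 = 48. Prime factorization: 48 = 2^4·3.
f is primitive ⇔ x has order 48 in GF(7)[x]/(f), i.e. x^(48/q) ≠ 1 for each prime q | 48.
x^(24) mod f = 6.
x^(16) mod f = 2.
None equal 1, so x has full order 48; f is primitive.

Yes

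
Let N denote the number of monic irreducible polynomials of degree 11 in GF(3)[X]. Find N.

16104

The number of monic irreducibles of degree 11 over GF(3) is (1/11)·Σ_{d∣11} μ(11/d) 3^d.
Divisors of 11: 1, 11; μ(11/d) for each: -1, 1.
Σ = − 3^1 + 3^11 = 177144.
N = 177144/11 = 16104.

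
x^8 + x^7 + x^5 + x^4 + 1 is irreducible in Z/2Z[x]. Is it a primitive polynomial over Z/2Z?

No

Write f(x) = x^8 + x^7 + x^5 + x^4 + 1.
|GF(2^8)^×| = 2^8 − 1 = 255. Prime factorization: 255 = 3·5·17.
f is primitive ⇔ x has order 255 in GF(2)[x]/(f), i.e. x^(255/q) ≠ 1 for each prime q | 255.
x^(85) mod f = x^7 + x^6 + x^3 + x^2 + 1.
x^(51) mod f = 1
x^(15) mod f = x^5 + x^4 + x + 1.
Since x^(51) = 1, the order of x divides 51 < 255; not primitive.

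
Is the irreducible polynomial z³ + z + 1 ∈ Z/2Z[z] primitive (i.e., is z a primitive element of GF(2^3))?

Yes

Write f(z) = z³ + z + 1.
|GF(2^3)^×| = 2^3 − 1 = 7. Prime factorization: 7 = 7.
f is primitive ⇔ z has order 7 in GF(2)[z]/(f), i.e. z^(7/q) ≠ 1 for each prime q | 7.
z^(1) mod f = z.
None equal 1, so z has full order 7; f is primitive.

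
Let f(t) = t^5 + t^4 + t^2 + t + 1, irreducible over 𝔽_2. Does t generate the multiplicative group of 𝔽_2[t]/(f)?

|GF(2^5)^×| = 2^5 − 1 = 31. Prime factorization: 31 = 31.
f is primitive ⇔ t has order 31 in GF(2)[t]/(f), i.e. t^(31/q) ≠ 1 for each prime q | 31.
t^(1) mod f = t.
None equal 1, so t has full order 31; f is primitive.

Yes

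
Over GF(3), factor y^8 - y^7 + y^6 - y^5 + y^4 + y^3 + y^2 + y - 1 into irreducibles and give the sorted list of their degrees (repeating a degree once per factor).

Write h(y) = y^8 - y^7 + y^6 - y^5 + y^4 + y^3 + y^2 + y - 1.
Roots in GF(3): h(0) = 2; h(1) = 0 → root; h(2) = 0 → root.
Linear factors from roots: (y - 1), (y + 1).
Complete factorization: h(y) = (y + 1)·(y - 1)^2·(y^2 + y - 1)·(y^3 - y^2 + y + 1).
Factor degrees with multiplicity: 1 + 1 + 1 + 2 + 3 = 8.

1, 1, 1, 2, 3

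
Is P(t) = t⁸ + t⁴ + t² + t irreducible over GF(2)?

Check for roots in GF(2): P(0) = 0 → root; P(1) = 0 → root.
P(0) = 0, so (t) divides P(t); P is reducible.

No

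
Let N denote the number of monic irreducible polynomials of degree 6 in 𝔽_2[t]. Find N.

9

x^(2^6) − x is the product of all monic irreducibles of degree dividing 6; Möbius inversion gives N = (1/6) Σ μ(6/d)·2^d.
Divisors of 6: 1, 2, 3, 6; μ(6/d) for each: 1, -1, -1, 1.
Σ = 2^1 − 2^2 − 2^3 + 2^6 = 54.
N = 54/6 = 9.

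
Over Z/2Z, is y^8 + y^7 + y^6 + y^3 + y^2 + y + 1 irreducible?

Yes

Write P(y) = y^8 + y^7 + y^6 + y^3 + y^2 + y + 1.
Check for roots in Z/2Z: P(0) = 1; P(1) = 1.
No roots, so no linear factors.
Monic irreducibles of degree 2 over GF(2): y^2 + y + 1.
None of them divide P (all give nonzero remainder).
Monic irreducibles of degree 3 over GF(2): y^3 + y + 1, y^3 + y^2 + 1.
None of them divide P (all give nonzero remainder).
Monic irreducibles of degree 4 over GF(2): y^4 + y + 1, y^4 + y^3 + 1, y^4 + y^3 + y^2 + y + 1.
None of them divide P (all give nonzero remainder).
No irreducible factor of degree ≤ 4 exists, so P is irreducible over GF(2).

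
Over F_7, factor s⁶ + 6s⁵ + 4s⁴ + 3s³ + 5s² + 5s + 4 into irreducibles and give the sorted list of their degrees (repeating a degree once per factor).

1, 1, 1, 1, 2

Write f(s) = s⁶ + 6s⁵ + 4s⁴ + 3s³ + 5s² + 5s + 4.
Linear factors from roots: (s + 6), (s + 5), (s + 1).
Complete factorization: f(s) = (s + 1)·(s + 6)·(s + 5)^2·(s² + 3s + 6).
Factor degrees with multiplicity: 1 + 1 + 1 + 1 + 2 = 6.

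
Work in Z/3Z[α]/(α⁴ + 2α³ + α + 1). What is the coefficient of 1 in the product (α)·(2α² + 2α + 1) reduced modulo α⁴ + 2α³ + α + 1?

Multiply in Z/3Z[α]: (α)·(2α² + 2α + 1) = 2α³ + 2α² + α.
Reduced: 2α³ + 2α² + α.

0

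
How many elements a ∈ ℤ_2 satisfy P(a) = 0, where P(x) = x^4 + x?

Evaluate at each of the 2 elements of ℤ_2:
P(0) = 0 → root; P(1) = 0 → root.
Roots: {0, 1}.

2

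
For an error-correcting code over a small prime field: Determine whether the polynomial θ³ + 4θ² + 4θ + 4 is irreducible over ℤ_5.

Write m(θ) = θ³ + 4θ² + 4θ + 4.
Check for roots in ℤ_5: m(0) = 4; m(1) = 3; m(2) = 1; m(3) = 4; m(4) = 3.
No roots. A degree-3 polynomial over a field with no linear factor is irreducible.

Yes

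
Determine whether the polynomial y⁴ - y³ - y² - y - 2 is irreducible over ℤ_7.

Write h(y) = y⁴ - y³ - y² - y - 2.
Check for roots in ℤ_7: h(0) = 5; h(1) = 3; h(2) = 0 → root; h(3) = 5; h(4) = 2; h(5) = 6; h(6) = 0 → root.
h(2) = 0, so (y − 2) divides h(y); h is reducible.

No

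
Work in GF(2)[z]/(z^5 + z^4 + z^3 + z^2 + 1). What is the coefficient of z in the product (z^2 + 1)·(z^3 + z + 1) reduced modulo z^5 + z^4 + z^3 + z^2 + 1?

1

Multiply in GF(2)[z]: (z^2 + 1)·(z^3 + z + 1) = z^5 + z^2 + z + 1.
Reduce using z^5 ≡ z^4 + z^3 + z^2 + 1 (mod z^5 + z^4 + z^3 + z^2 + 1).
Reduced: z^4 + z^3 + z.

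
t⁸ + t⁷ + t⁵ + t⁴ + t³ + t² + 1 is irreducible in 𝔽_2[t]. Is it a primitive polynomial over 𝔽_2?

Write f(t) = t⁸ + t⁷ + t⁵ + t⁴ + t³ + t² + 1.
|GF(2^8)^×| = 2^8 − 1 = 255. Prime factorization: 255 = 3·5·17.
f is primitive ⇔ t has order 255 in GF(2)[t]/(f), i.e. t^(255/q) ≠ 1 for each prime q | 255.
t^(85) mod f = 1
t^(51) mod f = t⁷ + t⁶ + t² + 1.
t^(15) mod f = t⁷ + t⁴ + t².
Since t^(85) = 1, the order of t divides 85 < 255; not primitive.

No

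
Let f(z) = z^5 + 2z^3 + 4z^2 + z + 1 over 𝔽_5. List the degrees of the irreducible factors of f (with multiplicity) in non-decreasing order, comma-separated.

5

Roots in 𝔽_5: f(0) = 1; f(1) = 4; f(2) = 2; f(3) = 2; f(4) = 1.
Complete factorization: f(z) = (z^5 + 2z^3 + 4z^2 + z + 1).
Factor degrees with multiplicity: 5 = 5.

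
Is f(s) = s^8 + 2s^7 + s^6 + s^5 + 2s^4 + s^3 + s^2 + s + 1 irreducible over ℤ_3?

Yes

Check for roots in ℤ_3: f(0) = 1; f(1) = 2; f(2) = 1.
No roots, so no linear factors.
Monic irreducibles of degree 2 over GF(3): s^2 + 1, s^2 + s + 2, s^2 + 2s + 2.
None of them divide f (all give nonzero remainder).
Degree-3 irreducible divisors: test the 8 monic irreducibles of degree 3 over GF(3).
None of them divide f (all give nonzero remainder).
Degree-4 irreducible divisors: test the 18 monic irreducibles of degree 4 over GF(3).
None of them divide f (all give nonzero remainder).
No irreducible factor of degree ≤ 4 exists, so f is irreducible over GF(3).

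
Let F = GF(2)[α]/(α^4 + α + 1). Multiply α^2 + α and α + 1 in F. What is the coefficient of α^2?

0

Multiply in GF(2)[α]: (α^2 + α)·(α + 1) = α^3 + α.
Reduced: α^3 + α.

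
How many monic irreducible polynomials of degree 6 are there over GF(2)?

x^(2^6) − x is the product of all monic irreducibles of degree dividing 6; Möbius inversion gives N = (1/6) Σ μ(6/d)·2^d.
Divisors of 6: 1, 2, 3, 6; μ(6/d) for each: 1, -1, -1, 1.
Σ = 2^1 − 2^2 − 2^3 + 2^6 = 54.
N = 54/6 = 9.

9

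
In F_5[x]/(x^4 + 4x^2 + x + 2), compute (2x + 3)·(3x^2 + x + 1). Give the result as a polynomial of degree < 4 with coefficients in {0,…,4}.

Multiply in F_5[x]: (2x + 3)·(3x^2 + x + 1) = x^3 + x^2 + 3.
Reduced: x^3 + x^2 + 3.

x^3 + x^2 + 3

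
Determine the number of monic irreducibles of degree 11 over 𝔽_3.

By the necklace-counting formula, N_3(11) = (1/11) Σ_{d|11} μ(11/d)·3^d.
Divisors of 11: 1, 11; μ(11/d) for each: -1, 1.
Σ = − 3^1 + 3^11 = 177144.
N = 177144/11 = 16104.

16104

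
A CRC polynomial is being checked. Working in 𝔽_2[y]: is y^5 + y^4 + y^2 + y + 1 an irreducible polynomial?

Yes

Write g(y) = y^5 + y^4 + y^2 + y + 1.
Check for roots in 𝔽_2: g(0) = 1; g(1) = 1.
No roots, so no linear factors.
Monic irreducibles of degree 2 over GF(2): y^2 + y + 1.
None of them divide g (all give nonzero remainder).
No irreducible factor of degree ≤ 2 exists, so g is irreducible over GF(2).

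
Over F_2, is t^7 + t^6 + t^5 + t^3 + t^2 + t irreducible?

Write g(t) = t^7 + t^6 + t^5 + t^3 + t^2 + t.
Check for roots in F_2: g(0) = 0 → root; g(1) = 0 → root.
g(0) = 0, so (t) divides g(t); g is reducible.

No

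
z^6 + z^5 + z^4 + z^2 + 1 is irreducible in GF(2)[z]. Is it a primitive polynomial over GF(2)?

Write f(z) = z^6 + z^5 + z^4 + z^2 + 1.
|GF(2^6)^×| = 2^6 − 1 = 63. Prime factorization: 63 = 3^2·7.
f is primitive ⇔ z has order 63 in GF(2)[z]/(f), i.e. z^(63/q) ≠ 1 for each prime q | 63.
z^(21) mod f = 1
z^(9) mod f = z^3 + 1.
Since z^(21) = 1, the order of z divides 21 < 63; not primitive.

No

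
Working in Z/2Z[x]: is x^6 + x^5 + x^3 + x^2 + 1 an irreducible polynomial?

Yes

Write P(x) = x^6 + x^5 + x^3 + x^2 + 1.
Check for roots in Z/2Z: P(0) = 1; P(1) = 1.
No roots, so no linear factors.
Monic irreducibles of degree 2 over GF(2): x^2 + x + 1.
None of them divide P (all give nonzero remainder).
Monic irreducibles of degree 3 over GF(2): x^3 + x + 1, x^3 + x^2 + 1.
None of them divide P (all give nonzero remainder).
No irreducible factor of degree ≤ 3 exists, so P is irreducible over GF(2).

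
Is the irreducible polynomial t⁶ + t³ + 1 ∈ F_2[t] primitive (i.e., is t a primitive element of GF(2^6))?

Write f(t) = t⁶ + t³ + 1.
|GF(2^6)^×| = 2^6 − 1 = 63. Prime factorization: 63 = 3^2·7.
f is primitive ⇔ t has order 63 in GF(2)[t]/(f), i.e. t^(63/q) ≠ 1 for each prime q | 63.
t^(21) mod f = t³.
t^(9) mod f = 1
Since t^(9) = 1, the order of t divides 9 < 63; not primitive.

No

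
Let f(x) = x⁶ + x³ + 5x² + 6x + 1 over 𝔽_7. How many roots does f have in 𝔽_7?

Evaluate at each of the 7 elements of 𝔽_7:
f(0) = 1; f(1) = 0 → root; f(2) = 0 → root; f(3) = 1; f(4) = 2; f(5) = 2; f(6) = 0 → root.
Roots: {1, 2, 6}.

3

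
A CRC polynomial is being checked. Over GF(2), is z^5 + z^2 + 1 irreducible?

Write h(z) = z^5 + z^2 + 1.
Check for roots in GF(2): h(0) = 1; h(1) = 1.
No roots, so no linear factors.
Monic irreducibles of degree 2 over GF(2): z^2 + z + 1.
None of them divide h (all give nonzero remainder).
No irreducible factor of degree ≤ 2 exists, so h is irreducible over GF(2).

Yes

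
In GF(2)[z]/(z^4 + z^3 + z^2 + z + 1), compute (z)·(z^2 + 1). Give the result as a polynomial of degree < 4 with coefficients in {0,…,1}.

Multiply in GF(2)[z]: (z)·(z^2 + 1) = z^3 + z.
Reduced: z^3 + z.

z^3 + z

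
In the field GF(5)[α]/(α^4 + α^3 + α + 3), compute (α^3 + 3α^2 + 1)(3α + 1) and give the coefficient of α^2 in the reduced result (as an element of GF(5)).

3

Multiply in GF(5)[α]: (α^3 + 3α^2 + 1)·(3α + 1) = 3α^4 + 3α^2 + 3α + 1.
Reduce using α^4 ≡ 4α^3 + 4α + 2 (mod α^4 + α^3 + α + 3).
Reduced: 2α^3 + 3α^2 + 2.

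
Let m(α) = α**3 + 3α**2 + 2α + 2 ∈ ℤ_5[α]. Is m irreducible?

Check for roots in ℤ_5: m(0) = 2; m(1) = 3; m(2) = 1; m(3) = 2; m(4) = 2.
No roots. A degree-3 polynomial over a field with no linear factor is irreducible.

Yes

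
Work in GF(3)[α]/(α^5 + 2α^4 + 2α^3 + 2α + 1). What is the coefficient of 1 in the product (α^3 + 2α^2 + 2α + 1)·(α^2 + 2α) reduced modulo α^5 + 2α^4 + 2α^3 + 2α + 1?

Multiply in GF(3)[α]: (α^3 + 2α^2 + 2α + 1)·(α^2 + 2α) = α^5 + α^4 + 2α^2 + 2α.
Reduce using α^5 ≡ α^4 + α^3 + α + 2 (mod α^5 + 2α^4 + 2α^3 + 2α + 1).
Reduced: 2α^4 + α^3 + 2α^2 + 2.

2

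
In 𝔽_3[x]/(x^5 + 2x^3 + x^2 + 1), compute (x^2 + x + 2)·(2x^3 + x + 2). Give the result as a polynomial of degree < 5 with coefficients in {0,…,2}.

Multiply in 𝔽_3[x]: (x^2 + x + 2)·(2x^3 + x + 2) = 2x^5 + 2x^4 + 2x^3 + x + 1.
Reduce using x^5 ≡ x^3 + 2x^2 + 2 (mod x^5 + 2x^3 + x^2 + 1).
Reduced: 2x^4 + x^3 + x^2 + x + 2.

2x^4 + x^3 + x^2 + x + 2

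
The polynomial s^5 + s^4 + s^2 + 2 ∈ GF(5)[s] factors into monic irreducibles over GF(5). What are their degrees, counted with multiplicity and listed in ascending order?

1, 1, 3

Write g(s) = s^5 + s^4 + s^2 + 2.
Roots in GF(5): g(0) = 2; g(1) = 0 → root; g(2) = 4; g(3) = 0 → root; g(4) = 3.
Linear factors from roots: (s + 4), (s + 2).
Complete factorization: g(s) = (s + 2)·(s + 4)·(s^3 + 2s + 4).
Factor degrees with multiplicity: 1 + 1 + 3 = 5.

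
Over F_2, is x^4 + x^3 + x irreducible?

No

Write h(x) = x^4 + x^3 + x.
Check for roots in F_2: h(0) = 0 → root; h(1) = 1.
h(0) = 0, so (x) divides h(x); h is reducible.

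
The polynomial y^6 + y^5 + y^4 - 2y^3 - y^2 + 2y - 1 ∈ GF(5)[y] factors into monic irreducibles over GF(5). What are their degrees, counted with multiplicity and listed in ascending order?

1, 1, 4

Write g(y) = y^6 + y^5 + y^4 - 2y^3 - y^2 + 2y - 1.
Roots in GF(5): g(0) = 4; g(1) = 1; g(2) = 0 → root; g(3) = 0 → root; g(4) = 4.
Linear factors from roots: (y - 2), (y + 2).
Complete factorization: g(y) = (y + 2)·(y - 2)·(y^4 + y^3 + 2y - 1).
Factor degrees with multiplicity: 1 + 1 + 4 = 6.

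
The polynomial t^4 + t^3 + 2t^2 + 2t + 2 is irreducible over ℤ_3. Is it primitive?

Write f(t) = t^4 + t^3 + 2t^2 + 2t + 2.
|GF(3^4)^×| = 3^4 − 1 = 80. Prime factorization: 80 = 2^4·5.
f is primitive ⇔ t has order 80 in GF(3)[t]/(f), i.e. t^(80/q) ≠ 1 for each prime q | 80.
t^(40) mod f = 2.
t^(16) mod f = t^2 + t.
None equal 1, so t has full order 80; f is primitive.

Yes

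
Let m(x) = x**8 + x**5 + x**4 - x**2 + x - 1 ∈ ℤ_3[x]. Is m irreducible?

Yes

Check for roots in ℤ_3: m(0) = 2; m(1) = 2; m(2) = 1.
No roots, so no linear factors.
Monic irreducibles of degree 2 over GF(3): x**2 + 1, x**2 + x - 1, x**2 - x - 1.
None of them divide m (all give nonzero remainder).
Degree-3 irreducible divisors: test the 8 monic irreducibles of degree 3 over GF(3).
None of them divide m (all give nonzero remainder).
Degree-4 irreducible divisors: test the 18 monic irreducibles of degree 4 over GF(3).
None of them divide m (all give nonzero remainder).
No irreducible factor of degree ≤ 4 exists, so m is irreducible over GF(3).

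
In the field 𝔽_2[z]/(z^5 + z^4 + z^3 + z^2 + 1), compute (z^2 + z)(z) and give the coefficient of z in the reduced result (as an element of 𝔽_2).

Multiply in 𝔽_2[z]: (z^2 + z)·(z) = z^3 + z^2.
Reduced: z^3 + z^2.

0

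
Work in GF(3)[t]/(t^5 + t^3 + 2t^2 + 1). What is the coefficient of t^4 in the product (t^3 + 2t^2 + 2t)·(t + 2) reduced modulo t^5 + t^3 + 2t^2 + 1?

1

Multiply in GF(3)[t]: (t^3 + 2t^2 + 2t)·(t + 2) = t^4 + t^3 + t.
Reduced: t^4 + t^3 + t.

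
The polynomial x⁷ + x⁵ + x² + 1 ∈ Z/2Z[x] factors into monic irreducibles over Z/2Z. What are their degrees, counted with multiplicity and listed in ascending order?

Write f(x) = x⁷ + x⁵ + x² + 1.
Roots in Z/2Z: f(0) = 1; f(1) = 0 → root.
Linear factors from roots: (x + 1).
Complete factorization: f(x) = (x + 1)^3·(x⁴ + x³ + x² + x + 1).
Factor degrees with multiplicity: 1 + 1 + 1 + 4 = 7.

1, 1, 1, 4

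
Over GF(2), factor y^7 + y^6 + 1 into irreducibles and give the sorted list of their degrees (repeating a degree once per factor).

7

Write f(y) = y^7 + y^6 + 1.
Roots in GF(2): f(0) = 1; f(1) = 1.
Complete factorization: f(y) = (y^7 + y^6 + 1).
Factor degrees with multiplicity: 7 = 7.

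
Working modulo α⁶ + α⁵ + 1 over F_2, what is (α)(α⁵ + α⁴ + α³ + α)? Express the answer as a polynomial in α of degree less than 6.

α^4 + α^2 + 1

Multiply in F_2[α]: (α)·(α⁵ + α⁴ + α³ + α) = α⁶ + α⁵ + α⁴ + α².
Reduce using α⁶ ≡ α⁵ + 1 (mod α⁶ + α⁵ + 1).
Reduced: α⁴ + α² + 1.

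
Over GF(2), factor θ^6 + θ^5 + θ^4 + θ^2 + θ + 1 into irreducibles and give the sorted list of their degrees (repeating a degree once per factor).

1, 1, 1, 1, 2

Write f(θ) = θ^6 + θ^5 + θ^4 + θ^2 + θ + 1.
Roots in GF(2): f(0) = 1; f(1) = 0 → root.
Linear factors from roots: (θ + 1).
Complete factorization: f(θ) = (θ + 1)^4·(θ^2 + θ + 1).
Factor degrees with multiplicity: 1 + 1 + 1 + 1 + 2 = 6.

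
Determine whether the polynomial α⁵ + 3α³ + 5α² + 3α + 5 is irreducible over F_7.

Write g(α) = α⁵ + 3α³ + 5α² + 3α + 5.
Check for roots in F_7: g(0) = 5; g(1) = 3; g(2) = 3; g(3) = 5; g(4) = 4; g(5) = 5; g(6) = 3.
No roots, so no linear factors.
Degree-2 irreducible divisors: test the 21 monic irreducibles of degree 2 over GF(7).
None of them divide g (all give nonzero remainder).
No irreducible factor of degree ≤ 2 exists, so g is irreducible over GF(7).

Yes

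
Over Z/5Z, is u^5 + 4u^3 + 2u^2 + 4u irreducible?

No

Write h(u) = u^5 + 4u^3 + 2u^2 + 4u.
Check for roots in Z/5Z: h(0) = 0 → root; h(1) = 1; h(2) = 0 → root; h(3) = 1; h(4) = 3.
h(0) = 0, so (u) divides h(u); h is reducible.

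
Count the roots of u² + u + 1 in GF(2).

Write g(u) = u² + u + 1.
Evaluate at each of the 2 elements of GF(2):
g(0) = 1; g(1) = 1.
No element is a root.

0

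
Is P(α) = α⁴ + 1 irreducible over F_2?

Check for roots in F_2: P(0) = 1; P(1) = 0 → root.
P(1) = 0, so (α − 1) divides P(α); P is reducible.

No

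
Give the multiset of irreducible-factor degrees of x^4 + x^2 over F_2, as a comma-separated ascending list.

Write h(x) = x^4 + x^2.
Roots in F_2: h(0) = 0 → root; h(1) = 0 → root.
Linear factors from roots: (x), (x + 1).
Complete factorization: h(x) = (x)^2·(x + 1)^2.
Factor degrees with multiplicity: 1 + 1 + 1 + 1 = 4.

1, 1, 1, 1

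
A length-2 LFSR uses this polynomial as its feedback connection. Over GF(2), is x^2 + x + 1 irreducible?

Yes

Write h(x) = x^2 + x + 1.
Check for roots in GF(2): h(0) = 1; h(1) = 1.
No roots. A degree-2 polynomial over a field with no linear factor is irreducible.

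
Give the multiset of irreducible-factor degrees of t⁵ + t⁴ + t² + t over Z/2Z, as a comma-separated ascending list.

1, 1, 1, 2

Write f(t) = t⁵ + t⁴ + t² + t.
Roots in Z/2Z: f(0) = 0 → root; f(1) = 0 → root.
Linear factors from roots: (t), (t + 1).
Complete factorization: f(t) = (t)·(t + 1)^2·(t² + t + 1).
Factor degrees with multiplicity: 1 + 1 + 1 + 2 = 5.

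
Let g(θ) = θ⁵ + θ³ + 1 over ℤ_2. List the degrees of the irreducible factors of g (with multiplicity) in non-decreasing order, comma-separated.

Roots in ℤ_2: g(0) = 1; g(1) = 1.
Complete factorization: g(θ) = (θ⁵ + θ³ + 1).
Factor degrees with multiplicity: 5 = 5.

5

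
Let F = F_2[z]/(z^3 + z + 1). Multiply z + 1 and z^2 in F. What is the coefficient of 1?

1

Multiply in F_2[z]: (z + 1)·(z^2) = z^3 + z^2.
Reduce using z^3 ≡ z + 1 (mod z^3 + z + 1).
Reduced: z^2 + z + 1.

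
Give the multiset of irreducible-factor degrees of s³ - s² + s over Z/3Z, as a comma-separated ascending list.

Write f(s) = s³ - s² + s.
Roots in Z/3Z: f(0) = 0 → root; f(1) = 1; f(2) = 0 → root.
Linear factors from roots: (s), (s + 1).
Complete factorization: f(s) = (s)·(s + 1)^2.
Factor degrees with multiplicity: 1 + 1 + 1 = 3.

1, 1, 1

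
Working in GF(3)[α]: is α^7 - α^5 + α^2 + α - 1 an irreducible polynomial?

Write f(α) = α^7 - α^5 + α^2 + α - 1.
Check for roots in GF(3): f(0) = 2; f(1) = 1; f(2) = 2.
No roots, so no linear factors.
Monic irreducibles of degree 2 over GF(3): α^2 + 1, α^2 + α - 1, α^2 - α - 1.
None of them divide f (all give nonzero remainder).
Degree-3 irreducible divisors: test the 8 monic irreducibles of degree 3 over GF(3).
None of them divide f (all give nonzero remainder).
No irreducible factor of degree ≤ 3 exists, so f is irreducible over GF(3).

Yes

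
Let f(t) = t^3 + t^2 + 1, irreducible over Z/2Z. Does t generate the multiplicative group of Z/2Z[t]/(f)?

Yes

|GF(2^3)^×| = 2^3 − 1 = 7. Prime factorization: 7 = 7.
f is primitive ⇔ t has order 7 in GF(2)[t]/(f), i.e. t^(7/q) ≠ 1 for each prime q | 7.
t^(1) mod f = t.
None equal 1, so t has full order 7; f is primitive.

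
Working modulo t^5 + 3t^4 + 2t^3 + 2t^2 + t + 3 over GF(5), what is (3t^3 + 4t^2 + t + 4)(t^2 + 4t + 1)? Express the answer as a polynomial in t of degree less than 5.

Multiply in GF(5)[t]: (3t^3 + 4t^2 + t + 4)·(t^2 + 4t + 1) = 3t^5 + t^4 + 2t^2 + 2t + 4.
Reduce using t^5 ≡ 2t^4 + 3t^3 + 3t^2 + 4t + 2 (mod t^5 + 3t^4 + 2t^3 + 2t^2 + t + 3).
Reduced: 2t^4 + 4t^3 + t^2 + 4t.

2t^4 + 4t^3 + t^2 + 4t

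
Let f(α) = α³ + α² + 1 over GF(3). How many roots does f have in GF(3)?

1

Evaluate at each of the 3 elements of GF(3):
f(0) = 1; f(1) = 0 → root; f(2) = 1.
Roots: {1}.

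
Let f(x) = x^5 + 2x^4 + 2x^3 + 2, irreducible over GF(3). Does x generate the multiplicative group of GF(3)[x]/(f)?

|GF(3^5)^×| = 3^5 − 1 = 242. Prime factorization: 242 = 2·11^2.
f is primitive ⇔ x has order 242 in GF(3)[x]/(f), i.e. x^(242/q) ≠ 1 for each prime q | 242.
x^(121) mod f = 1
x^(22) mod f = x^4 + x^2 + x + 2.
Since x^(121) = 1, the order of x divides 121 < 242; not primitive.

No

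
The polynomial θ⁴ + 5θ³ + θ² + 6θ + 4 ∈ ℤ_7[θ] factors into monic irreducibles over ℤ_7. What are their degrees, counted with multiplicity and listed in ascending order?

1, 3

Write h(θ) = θ⁴ + 5θ³ + θ² + 6θ + 4.
Linear factors from roots: (θ + 2).
Complete factorization: h(θ) = (θ + 2)·(θ³ + 3θ² + 2θ + 2).
Factor degrees with multiplicity: 1 + 3 = 4.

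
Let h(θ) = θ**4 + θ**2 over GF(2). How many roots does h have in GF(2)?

Evaluate at each of the 2 elements of GF(2):
h(0) = 0 → root; h(1) = 0 → root.
Roots: {0, 1}.

2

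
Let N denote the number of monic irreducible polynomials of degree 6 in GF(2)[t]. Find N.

The number of monic irreducibles of degree 6 over GF(2) is (1/6)·Σ_{d∣6} μ(6/d) 2^d.
Divisors of 6: 1, 2, 3, 6; μ(6/d) for each: 1, -1, -1, 1.
Σ = 2^1 − 2^2 − 2^3 + 2^6 = 54.
N = 54/6 = 9.

9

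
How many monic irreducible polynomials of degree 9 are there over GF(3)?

2184

The number of monic irreducibles of degree 9 over GF(3) is (1/9)·Σ_{d∣9} μ(9/d) 3^d.
Divisors of 9: 1, 3, 9; μ(9/d) for each: 0, -1, 1.
Σ = − 3^3 + 3^9 = 19656.
N = 19656/9 = 2184.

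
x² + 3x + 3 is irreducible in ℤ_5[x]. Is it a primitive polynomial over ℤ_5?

Write f(x) = x² + 3x + 3.
|GF(5^2)^×| = 5^2 − 1 = 24. Prime factorization: 24 = 2^3·3.
f is primitive ⇔ x has order 24 in GF(5)[x]/(f), i.e. x^(24/q) ≠ 1 for each prime q | 24.
x^(12) mod f = 4.
x^(8) mod f = x + 1.
None equal 1, so x has full order 24; f is primitive.

Yes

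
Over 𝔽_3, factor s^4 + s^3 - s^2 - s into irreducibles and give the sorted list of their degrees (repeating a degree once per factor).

Write g(s) = s^4 + s^3 - s^2 - s.
Roots in 𝔽_3: g(0) = 0 → root; g(1) = 0 → root; g(2) = 0 → root.
Linear factors from roots: (s), (s - 1), (s + 1).
Complete factorization: g(s) = (s)·(s - 1)·(s + 1)^2.
Factor degrees with multiplicity: 1 + 1 + 1 + 1 = 4.

1, 1, 1, 1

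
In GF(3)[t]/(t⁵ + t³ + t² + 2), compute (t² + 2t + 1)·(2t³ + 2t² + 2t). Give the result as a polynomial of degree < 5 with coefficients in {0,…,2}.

t^2 + 2t + 2

Multiply in GF(3)[t]: (t² + 2t + 1)·(2t³ + 2t² + 2t) = 2t⁵ + 2t³ + 2t.
Reduce using t⁵ ≡ 2t³ + 2t² + 1 (mod t⁵ + t³ + t² + 2).
Reduced: t² + 2t + 2.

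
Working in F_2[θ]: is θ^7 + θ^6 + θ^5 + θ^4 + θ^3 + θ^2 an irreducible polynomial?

Write h(θ) = θ^7 + θ^6 + θ^5 + θ^4 + θ^3 + θ^2.
Check for roots in F_2: h(0) = 0 → root; h(1) = 0 → root.
h(0) = 0, so (θ) divides h(θ); h is reducible.

No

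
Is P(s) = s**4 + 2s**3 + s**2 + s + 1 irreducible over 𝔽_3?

Check for roots in 𝔽_3: P(0) = 1; P(1) = 0 → root; P(2) = 0 → root.
P(1) = 0, so (s − 1) divides P(s); P is reducible.

No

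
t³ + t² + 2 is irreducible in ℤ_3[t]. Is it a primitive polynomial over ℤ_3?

No

Write f(t) = t³ + t² + 2.
|GF(3^3)^×| = 3^3 − 1 = 26. Prime factorization: 26 = 2·13.
f is primitive ⇔ t has order 26 in GF(3)[t]/(f), i.e. t^(26/q) ≠ 1 for each prime q | 26.
t^(13) mod f = 1
t^(2) mod f = t².
Since t^(13) = 1, the order of t divides 13 < 26; not primitive.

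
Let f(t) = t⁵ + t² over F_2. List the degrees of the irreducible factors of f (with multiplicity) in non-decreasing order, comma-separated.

Roots in F_2: f(0) = 0 → root; f(1) = 0 → root.
Linear factors from roots: (t), (t + 1).
Complete factorization: f(t) = (t + 1)·(t)^2·(t² + t + 1).
Factor degrees with multiplicity: 1 + 1 + 1 + 2 = 5.

1, 1, 1, 2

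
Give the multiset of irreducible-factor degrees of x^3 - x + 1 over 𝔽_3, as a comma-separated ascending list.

3

Write h(x) = x^3 - x + 1.
Roots in 𝔽_3: h(0) = 1; h(1) = 1; h(2) = 1.
Complete factorization: h(x) = (x^3 - x + 1).
Factor degrees with multiplicity: 3 = 3.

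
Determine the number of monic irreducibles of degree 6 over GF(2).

Gauss's count: N_{2}(6) = (1/6) Σ_{d|6} μ(6/d)·2^d.
Divisors of 6: 1, 2, 3, 6; μ(6/d) for each: 1, -1, -1, 1.
Σ = 2^1 − 2^2 − 2^3 + 2^6 = 54.
N = 54/6 = 9.

9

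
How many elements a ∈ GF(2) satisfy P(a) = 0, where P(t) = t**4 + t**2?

2

Evaluate at each of the 2 elements of GF(2):
P(0) = 0 → root; P(1) = 0 → root.
Roots: {0, 1}.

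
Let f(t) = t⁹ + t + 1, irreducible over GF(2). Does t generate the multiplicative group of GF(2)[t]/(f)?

No

|GF(2^9)^×| = 2^9 − 1 = 511. Prime factorization: 511 = 7·73.
f is primitive ⇔ t has order 511 in GF(2)[t]/(f), i.e. t^(511/q) ≠ 1 for each prime q | 511.
t^(73) mod f = 1
t^(7) mod f = t⁷.
Since t^(73) = 1, the order of t divides 73 < 511; not primitive.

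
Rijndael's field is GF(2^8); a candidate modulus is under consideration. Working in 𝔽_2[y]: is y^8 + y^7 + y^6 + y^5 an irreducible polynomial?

Write P(y) = y^8 + y^7 + y^6 + y^5.
Check for roots in 𝔽_2: P(0) = 0 → root; P(1) = 0 → root.
P(0) = 0, so (y) divides P(y); P is reducible.

No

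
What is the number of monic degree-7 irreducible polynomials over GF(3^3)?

The number of monic irreducibles of degree 7 over GF(27) is (1/7)·Σ_{d∣7} μ(7/d) 27^d.
Divisors of 7: 1, 7; μ(7/d) for each: -1, 1.
Σ = − 27^1 + 27^7 = 10460353176.
N = 10460353176/7 = 1494336168.

1494336168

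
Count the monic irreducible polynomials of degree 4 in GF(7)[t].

588

The number of monic irreducibles of degree 4 over GF(7) is (1/4)·Σ_{d∣4} μ(4/d) 7^d.
Divisors of 4: 1, 2, 4; μ(4/d) for each: 0, -1, 1.
Σ = − 7^2 + 7^4 = 2352.
N = 2352/4 = 588.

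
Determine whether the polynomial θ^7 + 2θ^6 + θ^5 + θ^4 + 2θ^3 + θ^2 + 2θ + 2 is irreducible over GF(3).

No

Write f(θ) = θ^7 + 2θ^6 + θ^5 + θ^4 + 2θ^3 + θ^2 + 2θ + 2.
Check for roots in GF(3): f(0) = 2; f(1) = 0 → root; f(2) = 0 → root.
f(1) = 0, so (θ − 1) divides f(θ); f is reducible.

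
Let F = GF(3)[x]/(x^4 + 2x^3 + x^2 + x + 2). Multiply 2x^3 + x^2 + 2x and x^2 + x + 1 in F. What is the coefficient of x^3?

2

Multiply in GF(3)[x]: (2x^3 + x^2 + 2x)·(x^2 + x + 1) = 2x^5 + 2x^3 + 2x.
Reduce using x^4 ≡ x^3 + 2x^2 + 2x + 1 (mod x^4 + 2x^3 + x^2 + x + 2).
Reduced: 2x^3 + 2x^2 + 2x + 2.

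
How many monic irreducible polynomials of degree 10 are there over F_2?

99

Gauss's count: N_{2}(10) = (1/10) Σ_{d|10} μ(10/d)·2^d.
Divisors of 10: 1, 2, 5, 10; μ(10/d) for each: 1, -1, -1, 1.
Σ = 2^1 − 2^2 − 2^5 + 2^10 = 990.
N = 990/10 = 99.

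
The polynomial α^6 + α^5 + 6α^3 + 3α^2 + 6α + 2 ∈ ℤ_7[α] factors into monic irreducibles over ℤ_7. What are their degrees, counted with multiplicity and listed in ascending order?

1, 1, 4

Write f(α) = α^6 + α^5 + 6α^3 + 3α^2 + 6α + 2.
Linear factors from roots: (α + 2), (α + 1).
Complete factorization: f(α) = (α + 1)·(α + 2)·(α^4 + 5α^3 + 4α^2 + 5α + 1).
Factor degrees with multiplicity: 1 + 1 + 4 = 6.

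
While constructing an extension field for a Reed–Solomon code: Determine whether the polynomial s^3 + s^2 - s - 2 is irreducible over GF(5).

Write h(s) = s^3 + s^2 - s - 2.
Check for roots in GF(5): h(0) = 3; h(1) = 4; h(2) = 3; h(3) = 1; h(4) = 4.
No roots. A degree-3 polynomial over a field with no linear factor is irreducible.

Yes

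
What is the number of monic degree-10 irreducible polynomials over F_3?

By the necklace-counting formula, N_3(10) = (1/10) Σ_{d|10} μ(10/d)·3^d.
Divisors of 10: 1, 2, 5, 10; μ(10/d) for each: 1, -1, -1, 1.
Σ = 3^1 − 3^2 − 3^5 + 3^10 = 58800.
N = 58800/10 = 5880.

5880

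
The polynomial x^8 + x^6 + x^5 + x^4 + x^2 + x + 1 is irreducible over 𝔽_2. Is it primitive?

No

Write f(x) = x^8 + x^6 + x^5 + x^4 + x^2 + x + 1.
|GF(2^8)^×| = 2^8 − 1 = 255. Prime factorization: 255 = 3·5·17.
f is primitive ⇔ x has order 255 in GF(2)[x]/(f), i.e. x^(255/q) ≠ 1 for each prime q | 255.
x^(85) mod f = 1
x^(51) mod f = x^6 + x^4 + x^3 + x^2 + x.
x^(15) mod f = x^7 + x^6 + x^5 + x^4 + x^3 + x^2 + x.
Since x^(85) = 1, the order of x divides 85 < 255; not primitive.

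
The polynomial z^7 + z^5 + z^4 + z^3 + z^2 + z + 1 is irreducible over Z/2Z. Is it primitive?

Yes

Write f(z) = z^7 + z^5 + z^4 + z^3 + z^2 + z + 1.
|GF(2^7)^×| = 2^7 − 1 = 127. Prime factorization: 127 = 127.
f is primitive ⇔ z has order 127 in GF(2)[z]/(f), i.e. z^(127/q) ≠ 1 for each prime q | 127.
z^(1) mod f = z.
None equal 1, so z has full order 127; f is primitive.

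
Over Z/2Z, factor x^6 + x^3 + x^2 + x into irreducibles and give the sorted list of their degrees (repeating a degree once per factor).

Write g(x) = x^6 + x^3 + x^2 + x.
Roots in Z/2Z: g(0) = 0 → root; g(1) = 0 → root.
Linear factors from roots: (x), (x + 1).
Complete factorization: g(x) = (x)·(x + 1)^2·(x^3 + x + 1).
Factor degrees with multiplicity: 1 + 1 + 1 + 3 = 6.

1, 1, 1, 3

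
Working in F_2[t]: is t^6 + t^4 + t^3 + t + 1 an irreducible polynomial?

Yes

Write m(t) = t^6 + t^4 + t^3 + t + 1.
Check for roots in F_2: m(0) = 1; m(1) = 1.
No roots, so no linear factors.
Monic irreducibles of degree 2 over GF(2): t^2 + t + 1.
None of them divide m (all give nonzero remainder).
Monic irreducibles of degree 3 over GF(2): t^3 + t + 1, t^3 + t^2 + 1.
None of them divide m (all give nonzero remainder).
No irreducible factor of degree ≤ 3 exists, so m is irreducible over GF(2).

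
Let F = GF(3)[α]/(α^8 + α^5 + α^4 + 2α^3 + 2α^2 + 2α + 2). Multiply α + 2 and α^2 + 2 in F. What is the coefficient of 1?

1

Multiply in GF(3)[α]: (α + 2)·(α^2 + 2) = α^3 + 2α^2 + 2α + 1.
Reduced: α^3 + 2α^2 + 2α + 1.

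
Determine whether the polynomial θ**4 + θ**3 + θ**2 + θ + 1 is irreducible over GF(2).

Write P(θ) = θ**4 + θ**3 + θ**2 + θ + 1.
Check for roots in GF(2): P(0) = 1; P(1) = 1.
No roots, so no linear factors.
Monic irreducibles of degree 2 over GF(2): θ**2 + θ + 1.
None of them divide P (all give nonzero remainder).
No irreducible factor of degree ≤ 2 exists, so P is irreducible over GF(2).

Yes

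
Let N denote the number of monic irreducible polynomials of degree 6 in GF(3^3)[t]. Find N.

x^(27^6) − x is the product of all monic irreducibles of degree dividing 6; Möbius inversion gives N = (1/6) Σ μ(6/d)·27^d.
Divisors of 6: 1, 2, 3, 6; μ(6/d) for each: 1, -1, -1, 1.
Σ = 27^1 − 27^2 − 27^3 + 27^6 = 387400104.
N = 387400104/6 = 64566684.

64566684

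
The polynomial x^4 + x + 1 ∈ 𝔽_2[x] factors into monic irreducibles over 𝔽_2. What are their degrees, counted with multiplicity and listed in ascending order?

4

Write g(x) = x^4 + x + 1.
Roots in 𝔽_2: g(0) = 1; g(1) = 1.
Complete factorization: g(x) = (x^4 + x + 1).
Factor degrees with multiplicity: 4 = 4.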